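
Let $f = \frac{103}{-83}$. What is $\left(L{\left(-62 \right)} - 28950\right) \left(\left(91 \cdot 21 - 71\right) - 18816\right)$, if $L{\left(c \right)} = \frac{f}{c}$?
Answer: $\frac{1264513355336}{2573} \approx 4.9145 \cdot 10^{8}$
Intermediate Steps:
$f = - \frac{103}{83}$ ($f = 103 \left(- \frac{1}{83}\right) = - \frac{103}{83} \approx -1.241$)
$L{\left(c \right)} = - \frac{103}{83 c}$
$\left(L{\left(-62 \right)} - 28950\right) \left(\left(91 \cdot 21 - 71\right) - 18816\right) = \left(- \frac{103}{83 \left(-62\right)} - 28950\right) \left(\left(91 \cdot 21 - 71\right) - 18816\right) = \left(\left(- \frac{103}{83}\right) \left(- \frac{1}{62}\right) - 28950\right) \left(\left(1911 - 71\right) - 18816\right) = \left(\frac{103}{5146} - 28950\right) \left(1840 - 18816\right) = \left(- \frac{148976597}{5146}\right) \left(-16976\right) = \frac{1264513355336}{2573}$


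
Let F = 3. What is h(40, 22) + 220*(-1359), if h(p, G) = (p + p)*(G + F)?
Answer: -296980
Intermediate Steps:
h(p, G) = 2*p*(3 + G) (h(p, G) = (p + p)*(G + 3) = (2*p)*(3 + G) = 2*p*(3 + G))
h(40, 22) + 220*(-1359) = 2*40*(3 + 22) + 220*(-1359) = 2*40*25 - 298980 = 2000 - 298980 = -296980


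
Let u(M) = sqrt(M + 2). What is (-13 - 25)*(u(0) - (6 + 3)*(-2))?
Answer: -684 - 38*sqrt(2) ≈ -737.74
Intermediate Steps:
u(M) = sqrt(2 + M)
(-13 - 25)*(u(0) - (6 + 3)*(-2)) = (-13 - 25)*(sqrt(2 + 0) - (6 + 3)*(-2)) = -38*(sqrt(2) - 9*(-2)) = -38*(sqrt(2) - 1*(-18)) = -38*(sqrt(2) + 18) = -38*(18 + sqrt(2)) = -684 - 38*sqrt(2)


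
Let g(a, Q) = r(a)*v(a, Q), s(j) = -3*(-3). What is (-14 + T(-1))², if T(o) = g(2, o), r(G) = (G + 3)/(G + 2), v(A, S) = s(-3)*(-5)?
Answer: 78961/16 ≈ 4935.1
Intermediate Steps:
s(j) = 9
v(A, S) = -45 (v(A, S) = 9*(-5) = -45)
r(G) = (3 + G)/(2 + G)
g(a, Q) = -45*(3 + a)/(2 + a) (g(a, Q) = ((3 + a)/(2 + a))*(-45) = -45*(3 + a)/(2 + a))
T(o) = -225/4 (T(o) = 45*(-3 - 1*2)/(2 + 2) = 45*(-3 - 2)/4 = 45*(¼)*(-5) = -225/4)
(-14 + T(-1))² = (-14 - 225/4)² = (-281/4)² = 78961/16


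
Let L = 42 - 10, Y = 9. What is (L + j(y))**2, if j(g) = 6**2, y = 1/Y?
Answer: 4624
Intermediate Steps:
y = 1/9 ≈ 0.11111
j(g) = 36
L = 32
(L + j(y))**2 = (32 + 36)**2 = 68**2 = 4624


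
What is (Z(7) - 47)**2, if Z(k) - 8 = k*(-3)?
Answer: 3600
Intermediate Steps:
Z(k) = 8 - 3*k (Z(k) = 8 + k*(-3) = 8 - 3*k)
(Z(7) - 47)**2 = ((8 - 3*7) - 47)**2 = ((8 - 21) - 47)**2 = (-13 - 47)**2 = (-60)**2 = 3600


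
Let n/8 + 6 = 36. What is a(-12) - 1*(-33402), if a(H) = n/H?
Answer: 33382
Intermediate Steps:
n = 240 (n = -48 + 8*36 = -48 + 288 = 240)
a(H) = 240/H
a(-12) - 1*(-33402) = 240/(-12) - 1*(-33402) = 240*(-1/12) + 33402 = -20 + 33402 = 33382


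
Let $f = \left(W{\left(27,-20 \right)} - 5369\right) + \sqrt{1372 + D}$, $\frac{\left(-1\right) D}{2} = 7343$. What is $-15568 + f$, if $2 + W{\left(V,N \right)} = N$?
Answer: $-20959 + i \sqrt{13314} \approx -20959.0 + 115.39 i$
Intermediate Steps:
$D = -14686$ ($D = \left(-2\right) 7343 = -14686$)
$W{\left(V,N \right)} = -2 + N$
$f = -5391 + i \sqrt{13314}$ ($f = \left(\left(-2 - 20\right) - 5369\right) + \sqrt{1372 - 14686} = \left(-22 - 5369\right) + \sqrt{-13314} = -5391 + i \sqrt{13314} \approx -5391.0 + 115.39 i$)
$-15568 + f = -15568 - \left(5391 - i \sqrt{13314}\right) = -20959 + i \sqrt{13314}$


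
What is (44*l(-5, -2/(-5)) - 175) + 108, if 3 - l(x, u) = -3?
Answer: 197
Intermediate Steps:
l(x, u) = 6 (l(x, u) = 3 - 1*(-3) = 3 + 3 = 6)
(44*l(-5, -2/(-5)) - 175) + 108 = (44*6 - 175) + 108 = (264 - 175) + 108 = 89 + 108 = 197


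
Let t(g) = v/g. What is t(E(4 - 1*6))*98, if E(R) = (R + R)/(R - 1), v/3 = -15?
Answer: -6615/2 ≈ -3307.5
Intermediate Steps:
v = -45 (v = 3*(-15) = -45)
E(R) = 2*R/(-1 + R) (E(R) = (2*R)/(-1 + R) = 2*R/(-1 + R))
t(g) = -45/g
t(E(4 - 1*6))*98 = -45*(-1 + (4 - 1*6))/(2*(4 - 1*6))*98 = -45*(-1 + (4 - 6))/(2*(4 - 6))*98 = -45/(2*(-2)/(-1 - 2))*98 = -45/(2*(-2)/(-3))*98 = -45/(2*(-2)*(-⅓))*98 = -45/4/3*98 = -45*¾*98 = -135/4*98 = -6615/2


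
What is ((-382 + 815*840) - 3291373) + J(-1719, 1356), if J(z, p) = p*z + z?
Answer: -4939838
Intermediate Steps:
J(z, p) = z + p*z
((-382 + 815*840) - 3291373) + J(-1719, 1356) = ((-382 + 815*840) - 3291373) - 1719*(1 + 1356) = ((-382 + 684600) - 3291373) - 1719*1357 = (684218 - 3291373) - 2332683 = -2607155 - 2332683 = -4939838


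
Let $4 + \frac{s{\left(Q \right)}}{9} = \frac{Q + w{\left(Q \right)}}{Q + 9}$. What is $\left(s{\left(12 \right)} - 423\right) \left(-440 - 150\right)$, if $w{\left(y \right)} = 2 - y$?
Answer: $\frac{1892130}{7} \approx 2.703 \cdot 10^{5}$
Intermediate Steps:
$s{\left(Q \right)} = -36 + \frac{18}{9 + Q}$ ($s{\left(Q \right)} = -36 + 9 \frac{Q - \left(-2 + Q\right)}{Q + 9} = -36 + 9 \frac{2}{9 + Q} = -36 + \frac{18}{9 + Q}$)
$\left(s{\left(12 \right)} - 423\right) \left(-440 - 150\right) = \left(\frac{18 \left(-17 - 24\right)}{9 + 12} - 423\right) \left(-440 - 150\right) = \left(\frac{18 \left(-17 - 24\right)}{21} - 423\right) \left(-440 - 150\right) = \left(18 \cdot \frac{1}{21} \left(-41\right) - 423\right) \left(-590\right) = \left(- \frac{246}{7} - 423\right) \left(-590\right) = \left(- \frac{3207}{7}\right) \left(-590\right) = \frac{1892130}{7}$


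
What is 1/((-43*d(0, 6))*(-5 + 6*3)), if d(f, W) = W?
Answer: -1/3354 ≈ -0.00029815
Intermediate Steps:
1/((-43*d(0, 6))*(-5 + 6*3)) = 1/((-43*6)*(-5 + 6*3)) = 1/(-258*(-5 + 18)) = 1/(-258*13) = 1/(-3354) = -1/3354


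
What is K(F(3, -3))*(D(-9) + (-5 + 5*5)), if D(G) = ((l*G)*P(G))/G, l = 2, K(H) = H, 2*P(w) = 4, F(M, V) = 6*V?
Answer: -432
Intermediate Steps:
P(w) = 2 (P(w) = (½)*4 = 2)
D(G) = 4 (D(G) = ((2*G)*2)/G = (4*G)/G = 4)
K(F(3, -3))*(D(-9) + (-5 + 5*5)) = (6*(-3))*(4 + (-5 + 5*5)) = -18*(4 + (-5 + 25)) = -18*(4 + 20) = -18*24 = -432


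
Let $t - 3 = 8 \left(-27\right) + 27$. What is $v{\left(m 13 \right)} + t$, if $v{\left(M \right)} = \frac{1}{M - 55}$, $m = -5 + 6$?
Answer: $- \frac{7813}{42} \approx -186.02$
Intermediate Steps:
$m = 1$
$t = -186$ ($t = 3 + \left(8 \left(-27\right) + 27\right) = 3 + \left(-216 + 27\right) = 3 - 189 = -186$)
$v{\left(M \right)} = \frac{1}{-55 + M}$
$v{\left(m 13 \right)} + t = \frac{1}{-55 + 1 \cdot 13} - 186 = \frac{1}{-55 + 13} - 186 = \frac{1}{-42} - 186 = - \frac{1}{42} - 186 = - \frac{7813}{42}$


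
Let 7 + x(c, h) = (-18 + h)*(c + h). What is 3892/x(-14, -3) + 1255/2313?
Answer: 674389/57825 ≈ 11.663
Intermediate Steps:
x(c, h) = -7 + (-18 + h)*(c + h)
3892/x(-14, -3) + 1255/2313 = 3892/(-7 + (-3)**2 - 18*(-14) - 18*(-3) - 14*(-3)) + 1255/2313 = 3892/(-7 + 9 + 252 + 54 + 42) + 1255*(1/2313) = 3892/350 + 1255/2313 = 3892*(1/350) + 1255/2313 = 278/25 + 1255/2313 = 674389/57825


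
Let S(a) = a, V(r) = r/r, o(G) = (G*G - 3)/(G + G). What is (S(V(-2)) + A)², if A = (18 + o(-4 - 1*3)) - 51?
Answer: 61009/49 ≈ 1245.1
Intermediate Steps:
o(G) = (-3 + G²)/(2*G) (o(G) = (G² - 3)/((2*G)) = (-3 + G²)*(1/(2*G)) = (-3 + G²)/(2*G))
V(r) = 1
A = -254/7 (A = (18 + (-3 + (-4 - 1*3)²)/(2*(-4 - 1*3))) - 51 = (18 + (-3 + (-4 - 3)²)/(2*(-4 - 3))) - 51 = (18 + (½)*(-3 + (-7)²)/(-7)) - 51 = (18 + (½)*(-⅐)*(-3 + 49)) - 51 = (18 + (½)*(-⅐)*46) - 51 = (18 - 23/7) - 51 = 103/7 - 51 = -254/7 ≈ -36.286)
(S(V(-2)) + A)² = (1 - 254/7)² = (-247/7)² = 61009/49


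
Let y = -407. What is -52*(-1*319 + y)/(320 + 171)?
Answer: 37752/491 ≈ 76.888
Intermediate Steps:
-52*(-1*319 + y)/(320 + 171) = -52*(-1*319 - 407)/(320 + 171) = -52*(-319 - 407)/491 = -(-37752)/491 = -52*(-726/491) = 37752/491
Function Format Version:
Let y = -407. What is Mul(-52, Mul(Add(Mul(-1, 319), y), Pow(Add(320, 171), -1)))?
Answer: Rational(37752, 491) ≈ 76.888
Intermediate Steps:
Mul(-52, Mul(Add(Mul(-1, 319), y), Pow(Add(320, 171), -1))) = Mul(-52, Mul(Add(Mul(-1, 319), -407), Pow(Add(320, 171), -1))) = Mul(-52, Mul(Add(-319, -407), Pow(491, -1))) = Mul(-52, Mul(-726, Rational(1, 491))) = Mul(-52, Rational(-726, 491)) = Rational(37752, 491)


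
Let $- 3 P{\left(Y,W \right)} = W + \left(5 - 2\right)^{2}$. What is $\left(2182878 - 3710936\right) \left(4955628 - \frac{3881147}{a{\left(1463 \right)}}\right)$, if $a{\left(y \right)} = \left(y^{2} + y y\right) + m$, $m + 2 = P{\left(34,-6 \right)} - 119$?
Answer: $- \frac{16207451562997709329}{2140308} \approx -7.5725 \cdot 10^{12}$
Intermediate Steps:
$P{\left(Y,W \right)} = -3 - \frac{W}{3}$ ($P{\left(Y,W \right)} = - \frac{W + \left(5 - 2\right)^{2}}{3} = - \frac{W + 3^{2}}{3} = - \frac{W + 9}{3} = - \frac{9 + W}{3} = -3 - \frac{W}{3}$)
$m = -122$ ($m = -2 - 120 = -122$)
$a{\left(y \right)} = -122 + 2 y^{2}$ ($a{\left(y \right)} = \left(y^{2} + y y\right) - 122 = \left(y^{2} + y^{2}\right) - 122 = 2 y^{2} - 122 = -122 + 2 y^{2}$)
$\left(2182878 - 3710936\right) \left(4955628 - \frac{3881147}{a{\left(1463 \right)}}\right) = \left(2182878 - 3710936\right) \left(4955628 - \frac{3881147}{-122 + 2 \cdot 1463^{2}}\right) = - 1528058 \left(4955628 - \frac{3881147}{-122 + 2 \cdot 2140369}\right) = - 1528058 \left(4955628 - \frac{3881147}{-122 + 4280738}\right) = - 1528058 \left(4955628 - \frac{3881147}{4280616}\right) = \left(-1528058\right) \frac{21213136625701}{4280616} = - \frac{16207451562997709329}{2140308}$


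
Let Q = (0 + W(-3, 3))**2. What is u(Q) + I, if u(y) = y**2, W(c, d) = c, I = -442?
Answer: -361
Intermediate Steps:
Q = 9 (Q = (0 - 3)**2 = (-3)**2 = 9)
u(Q) + I = 9**2 - 442 = 81 - 442 = -361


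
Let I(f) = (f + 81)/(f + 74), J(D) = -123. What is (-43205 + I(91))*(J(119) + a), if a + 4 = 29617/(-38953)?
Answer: 35476796695144/6427245 ≈ 5.5198e+6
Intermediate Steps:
a = -185429/38953 (a = -4 + 29617/(-38953) = -4 + 29617*(-1/38953) = -4 - 29617/38953 = -185429/38953 ≈ -4.7603)
I(f) = (81 + f)/(74 + f)
(-43205 + I(91))*(J(119) + a) = (-43205 + (81 + 91)/(74 + 91))*(-123 - 185429/38953) = (-43205 + 172/165)*(-4976648/38953) = -7128653/165*(-4976648/38953) = 35476796695144/6427245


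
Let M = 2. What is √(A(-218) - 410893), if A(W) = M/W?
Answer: I*√4881819842/109 ≈ 641.01*I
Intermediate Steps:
A(W) = 2/W
√(A(-218) - 410893) = √(2/(-218) - 410893) = √(2*(-1/218) - 410893) = √(-1/109 - 410893) = √(-44787338/109) = I*√4881819842/109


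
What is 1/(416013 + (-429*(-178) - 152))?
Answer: 1/492223 ≈ 2.0316e-6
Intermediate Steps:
1/(416013 + (-429*(-178) - 152)) = 1/(416013 + (76362 - 152)) = 1/(416013 + 76210) = 1/492223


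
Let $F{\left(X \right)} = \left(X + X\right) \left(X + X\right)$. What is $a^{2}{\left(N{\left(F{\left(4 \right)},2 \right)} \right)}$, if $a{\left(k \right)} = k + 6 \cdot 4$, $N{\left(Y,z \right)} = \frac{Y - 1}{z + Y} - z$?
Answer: $\frac{255025}{484} \approx 526.91$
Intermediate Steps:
$F{\left(X \right)} = 4 X^{2}$ ($F{\left(X \right)} = 2 X 2 X = 4 X^{2}$)
$N{\left(Y,z \right)} = - z + \frac{-1 + Y}{Y + z}$ ($N{\left(Y,z \right)} = \frac{-1 + Y}{Y + z} - z = - z + \frac{-1 + Y}{Y + z}$)
$a{\left(k \right)} = 24 + k$ ($a{\left(k \right)} = k + 24 = 24 + k$)
$a^{2}{\left(N{\left(F{\left(4 \right)},2 \right)} \right)} = \left(24 + \frac{-1 + 4 \cdot 4^{2} - 2^{2} - 4 \cdot 4^{2} \cdot 2}{4 \cdot 4^{2} + 2}\right)^{2} = \left(24 + \frac{-1 + 4 \cdot 16 - 4 - 4 \cdot 16 \cdot 2}{4 \cdot 16 + 2}\right)^{2} = \left(24 + \frac{-1 + 64 - 4 - 64 \cdot 2}{64 + 2}\right)^{2} = \left(24 + \frac{-1 + 64 - 4 - 128}{66}\right)^{2} = \left(24 + \frac{1}{66} \left(-69\right)\right)^{2} = \left(24 - \frac{23}{22}\right)^{2} = \left(\frac{505}{22}\right)^{2} = \frac{255025}{484}$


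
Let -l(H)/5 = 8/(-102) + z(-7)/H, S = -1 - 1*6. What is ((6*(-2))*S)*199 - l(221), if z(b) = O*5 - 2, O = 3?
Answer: 852511/51 ≈ 16716.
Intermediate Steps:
S = -7 (S = -1 - 6 = -7)
z(b) = 13 (z(b) = 3*5 - 2 = 15 - 2 = 13)
l(H) = 20/51 - 65/H (l(H) = -5*(8/(-102) + 13/H) = -5*(8*(-1/102) + 13/H) = -5*(-4/51 + 13/H) = 20/51 - 65/H)
((6*(-2))*S)*199 - l(221) = ((6*(-2))*(-7))*199 - (20/51 - 65/221) = -12*(-7)*199 - (20/51 - 65*1/221) = 84*199 - (20/51 - 5/17) = 16716 - 1*5/51 = 16716 - 5/51 = 852511/51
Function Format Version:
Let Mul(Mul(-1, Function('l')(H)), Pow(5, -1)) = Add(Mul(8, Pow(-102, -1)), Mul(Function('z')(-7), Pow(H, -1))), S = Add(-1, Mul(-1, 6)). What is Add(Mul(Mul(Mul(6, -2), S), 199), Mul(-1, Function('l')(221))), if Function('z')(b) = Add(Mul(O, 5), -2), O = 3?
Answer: Rational(852511, 51) ≈ 16716.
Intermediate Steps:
S = -7 (S = Add(-1, -6) = -7)
Function('z')(b) = 13 (Function('z')(b) = Add(Mul(3, 5), -2) = Add(15, -2) = 13)
Function('l')(H) = Add(Rational(20, 51), Mul(-65, Pow(H, -1))) (Function('l')(H) = Mul(-5, Add(Mul(8, Pow(-102, -1)), Mul(13, Pow(H, -1)))) = Mul(-5, Add(Mul(8, Rational(-1, 102)), Mul(13, Pow(H, -1)))) = Mul(-5, Add(Rational(-4, 51), Mul(13, Pow(H, -1)))) = Add(Rational(20, 51), Mul(-65, Pow(H, -1))))
Add(Mul(Mul(Mul(6, -2), S), 199), Mul(-1, Function('l')(221))) = Add(Mul(Mul(Mul(6, -2), -7), 199), Mul(-1, Add(Rational(20, 51), Mul(-65, Pow(221, -1))))) = Add(Mul(Mul(-12, -7), 199), Mul(-1, Add(Rational(20, 51), Mul(-65, Rational(1, 221))))) = Add(Mul(84, 199), Mul(-1, Add(Rational(20, 51), Rational(-5, 17)))) = Add(16716, Mul(-1, Rational(5, 51))) = Add(16716, Rational(-5, 51)) = Rational(852511, 51)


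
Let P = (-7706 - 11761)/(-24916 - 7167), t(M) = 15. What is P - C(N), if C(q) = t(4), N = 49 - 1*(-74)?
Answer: -461778/32083 ≈ -14.393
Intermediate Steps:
N = 123 (N = 49 + 74 = 123)
C(q) = 15
P = 19467/32083 (P = -19467/(-32083) = -19467*(-1/32083) = 19467/32083 ≈ 0.60677)
P - C(N) = 19467/32083 - 1*15 = 19467/32083 - 15 = -461778/32083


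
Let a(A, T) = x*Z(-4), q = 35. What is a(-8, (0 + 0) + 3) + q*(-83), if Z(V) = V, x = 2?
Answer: -2913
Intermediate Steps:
a(A, T) = -8 (a(A, T) = 2*(-4) = -8)
a(-8, (0 + 0) + 3) + q*(-83) = -8 + 35*(-83) = -8 - 2905 = -2913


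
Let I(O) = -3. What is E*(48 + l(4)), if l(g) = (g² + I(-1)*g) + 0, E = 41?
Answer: 2132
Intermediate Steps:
l(g) = g² - 3*g (l(g) = (g² - 3*g) + 0 = g² - 3*g)
E*(48 + l(4)) = 41*(48 + 4*(-3 + 4)) = 41*(48 + 4*1) = 41*(48 + 4) = 41*52 = 2132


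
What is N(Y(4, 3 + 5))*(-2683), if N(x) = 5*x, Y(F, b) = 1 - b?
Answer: 93905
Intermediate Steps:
N(Y(4, 3 + 5))*(-2683) = (5*(1 - (3 + 5)))*(-2683) = (5*(1 - 1*8))*(-2683) = (5*(1 - 8))*(-2683) = (5*(-7))*(-2683) = -35*(-2683) = 93905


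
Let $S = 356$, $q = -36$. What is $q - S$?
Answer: $-392$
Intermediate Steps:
$q - S = -36 - 356 = -392$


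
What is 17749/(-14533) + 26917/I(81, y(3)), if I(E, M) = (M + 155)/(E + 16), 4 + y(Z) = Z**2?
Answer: 37942081977/2325280 ≈ 16317.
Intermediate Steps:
y(Z) = -4 + Z**2
I(E, M) = (155 + M)/(16 + E)
17749/(-14533) + 26917/I(81, y(3)) = 17749/(-14533) + 26917/(((155 + (-4 + 3**2))/(16 + 81))) = 17749*(-1/14533) + 26917/(((155 + (-4 + 9))/97)) = -17749/14533 + 26917/(((155 + 5)/97)) = -17749/14533 + 26917/(((1/97)*160)) = -17749/14533 + 26917/(160/97) = -17749/14533 + 26917*(97/160) = -17749/14533 + 2610949/160 = 37942081977/2325280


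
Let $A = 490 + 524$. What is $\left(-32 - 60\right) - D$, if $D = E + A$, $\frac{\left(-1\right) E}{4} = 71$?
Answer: $-822$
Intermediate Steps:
$E = -284$ ($E = \left(-4\right) 71 = -284$)
$A = 1014$
$D = 730$ ($D = -284 + 1014 = 730$)
$\left(-32 - 60\right) - D = \left(-32 - 60\right) - 730 = -92 - 730 = -822$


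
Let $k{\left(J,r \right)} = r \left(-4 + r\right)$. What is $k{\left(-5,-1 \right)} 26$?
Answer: $130$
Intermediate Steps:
$k{\left(-5,-1 \right)} 26 = - (-4 - 1) 26 = \left(-1\right) \left(-5\right) 26 = 5 \cdot 26 = 130$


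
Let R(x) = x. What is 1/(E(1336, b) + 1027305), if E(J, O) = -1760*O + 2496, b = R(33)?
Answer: 1/971721 ≈ 1.0291e-6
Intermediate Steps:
b = 33
E(J, O) = 2496 - 1760*O
1/(E(1336, b) + 1027305) = 1/((2496 - 1760*33) + 1027305) = 1/((2496 - 58080) + 1027305) = 1/(-55584 + 1027305) = 1/971721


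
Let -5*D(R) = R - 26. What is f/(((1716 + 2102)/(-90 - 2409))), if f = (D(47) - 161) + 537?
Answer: -4645641/19090 ≈ -243.35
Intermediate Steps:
D(R) = 26/5 - R/5 (D(R) = -(R - 26)/5 = -(-26 + R)/5 = 26/5 - R/5)
f = 1859/5 (f = ((26/5 - 1/5*47) - 161) + 537 = ((26/5 - 47/5) - 161) + 537 = (-21/5 - 161) + 537 = -826/5 + 537 = 1859/5 ≈ 371.80)
f/(((1716 + 2102)/(-90 - 2409))) = 1859/(5*(((1716 + 2102)/(-90 - 2409)))) = 1859/(5*((3818/(-2499)))) = 1859/(5*((3818*(-1/2499)))) = 1859/(5*(-3818/2499)) = (1859/5)*(-2499/3818) = -4645641/19090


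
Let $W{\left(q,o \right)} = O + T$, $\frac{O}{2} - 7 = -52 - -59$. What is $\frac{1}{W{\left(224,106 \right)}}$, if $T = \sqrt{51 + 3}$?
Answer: $\frac{14}{365} - \frac{3 \sqrt{6}}{730} \approx 0.02829$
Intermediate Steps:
$O = 28$ ($O = 14 + 2 \left(-52 - -59\right) = 14 + 2 \left(-52 + 59\right) = 14 + 2 \cdot 7 = 14 + 14 = 28$)
$T = 3 \sqrt{6}$ ($T = \sqrt{54} = 3 \sqrt{6} \approx 7.3485$)
$W{\left(q,o \right)} = 28 + 3 \sqrt{6}$
$\frac{1}{W{\left(224,106 \right)}} = \frac{1}{28 + 3 \sqrt{6}}$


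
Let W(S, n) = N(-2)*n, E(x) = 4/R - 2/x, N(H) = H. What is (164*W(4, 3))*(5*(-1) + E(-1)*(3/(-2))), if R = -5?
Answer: 33456/5 ≈ 6691.2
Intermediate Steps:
E(x) = -⅘ - 2/x (E(x) = 4/(-5) - 2/x = 4*(-⅕) - 2/x = -⅘ - 2/x)
W(S, n) = -2*n
(164*W(4, 3))*(5*(-1) + E(-1)*(3/(-2))) = (164*(-2*3))*(5*(-1) + (-⅘ - 2/(-1))*(3/(-2))) = (164*(-6))*(-5 + (-⅘ - 2*(-1))*(3*(-½))) = -984*(-5 + (-⅘ + 2)*(-3/2)) = -984*(-5 + (6/5)*(-3/2)) = -984*(-5 - 9/5) = -984*(-34/5) = 33456/5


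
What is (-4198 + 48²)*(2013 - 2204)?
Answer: 361754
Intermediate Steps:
(-4198 + 48²)*(2013 - 2204) = (-4198 + 2304)*(-191) = -1894*(-191) = 361754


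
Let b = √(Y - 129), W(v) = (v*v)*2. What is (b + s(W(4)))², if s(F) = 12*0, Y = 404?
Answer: 275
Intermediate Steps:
W(v) = 2*v² (W(v) = v²*2 = 2*v²)
s(F) = 0
b = 5*√11 (b = √(404 - 129) = √275 = 5*√11 ≈ 16.583)
(b + s(W(4)))² = (5*√11 + 0)² = (5*√11)² = 275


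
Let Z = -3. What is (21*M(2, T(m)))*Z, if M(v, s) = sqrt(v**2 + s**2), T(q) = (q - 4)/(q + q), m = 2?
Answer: -63*sqrt(17)/2 ≈ -129.88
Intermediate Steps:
T(q) = (-4 + q)/(2*q) (T(q) = (-4 + q)/((2*q)) = (-4 + q)*(1/(2*q)) = (-4 + q)/(2*q))
M(v, s) = sqrt(s**2 + v**2)
(21*M(2, T(m)))*Z = (21*sqrt(((1/2)*(-4 + 2)/2)**2 + 2**2))*(-3) = (21*sqrt(((1/2)*(1/2)*(-2))**2 + 4))*(-3) = (21*sqrt((-1/2)**2 + 4))*(-3) = (21*sqrt(1/4 + 4))*(-3) = (21*sqrt(17/4))*(-3) = (21*(sqrt(17)/2))*(-3) = (21*sqrt(17)/2)*(-3) = -63*sqrt(17)/2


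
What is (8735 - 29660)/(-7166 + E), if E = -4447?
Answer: 6975/3871 ≈ 1.8019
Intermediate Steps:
(8735 - 29660)/(-7166 + E) = (8735 - 29660)/(-7166 - 4447) = -20925/(-11613) = -20925*(-1/11613) = 6975/3871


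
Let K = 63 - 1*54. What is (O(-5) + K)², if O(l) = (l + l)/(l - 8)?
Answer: 16129/169 ≈ 95.438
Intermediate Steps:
O(l) = 2*l/(-8 + l) (O(l) = (2*l)/(-8 + l) = 2*l/(-8 + l))
K = 9 (K = 63 - 54 = 9)
(O(-5) + K)² = (2*(-5)/(-8 - 5) + 9)² = (2*(-5)/(-13) + 9)² = (2*(-5)*(-1/13) + 9)² = (10/13 + 9)² = (127/13)² = 16129/169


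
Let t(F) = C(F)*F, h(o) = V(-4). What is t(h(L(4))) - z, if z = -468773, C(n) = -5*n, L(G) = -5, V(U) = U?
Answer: 468693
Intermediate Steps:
h(o) = -4
t(F) = -5*F**2 (t(F) = (-5*F)*F = -5*F**2)
t(h(L(4))) - z = -5*(-4)**2 - 1*(-468773) = -5*16 + 468773 = -80 + 468773 = 468693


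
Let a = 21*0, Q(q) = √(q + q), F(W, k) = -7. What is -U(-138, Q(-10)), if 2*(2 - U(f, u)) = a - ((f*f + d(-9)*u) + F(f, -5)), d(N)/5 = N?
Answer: -19041/2 + 45*I*√5 ≈ -9520.5 + 100.62*I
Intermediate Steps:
d(N) = 5*N
Q(q) = √2*√q (Q(q) = √(2*q) = √2*√q)
a = 0
U(f, u) = -3/2 + f²/2 - 45*u/2 (U(f, u) = 2 - (0 - ((f*f + (5*(-9))*u) - 7))/2 = 2 - (0 - ((f² - 45*u) - 7))/2 = 2 - (0 - (-7 + f² - 45*u))/2 = 2 - (0 + (7 - f² + 45*u))/2 = 2 - (7 - f² + 45*u)/2 = 2 + (-7/2 + f²/2 - 45*u/2) = -3/2 + f²/2 - 45*u/2)
-U(-138, Q(-10)) = -(-3/2 + (½)*(-138)² - 45*√2*√(-10)/2) = -(-3/2 + (½)*19044 - 45*√2*I*√10/2) = -(-3/2 + 9522 - 45*I*√5) = -(19041/2 - 45*I*√5) = -19041/2 + 45*I*√5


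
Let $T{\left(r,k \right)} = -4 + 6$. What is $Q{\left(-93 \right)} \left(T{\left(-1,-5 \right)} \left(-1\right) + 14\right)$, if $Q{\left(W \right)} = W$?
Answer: $-1116$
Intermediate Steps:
$T{\left(r,k \right)} = 2$
$Q{\left(-93 \right)} \left(T{\left(-1,-5 \right)} \left(-1\right) + 14\right) = - 93 \left(2 \left(-1\right) + 14\right) = - 93 \left(-2 + 14\right) = \left(-93\right) 12 = -1116$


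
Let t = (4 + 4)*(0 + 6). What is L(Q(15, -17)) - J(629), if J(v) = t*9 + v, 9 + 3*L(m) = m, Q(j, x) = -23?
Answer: -3215/3 ≈ -1071.7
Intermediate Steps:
t = 48 (t = 8*6 = 48)
L(m) = -3 + m/3
J(v) = 432 + v (J(v) = 48*9 + v = 432 + v)
L(Q(15, -17)) - J(629) = (-3 + (⅓)*(-23)) - (432 + 629) = (-3 - 23/3) - 1*1061 = -32/3 - 1061 = -3215/3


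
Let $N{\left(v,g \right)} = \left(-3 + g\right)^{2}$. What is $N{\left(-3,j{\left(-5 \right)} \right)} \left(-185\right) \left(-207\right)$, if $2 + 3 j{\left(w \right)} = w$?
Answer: $1089280$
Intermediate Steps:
$j{\left(w \right)} = - \frac{2}{3} + \frac{w}{3}$
$N{\left(-3,j{\left(-5 \right)} \right)} \left(-185\right) \left(-207\right) = \left(-3 + \left(- \frac{2}{3} + \frac{1}{3} \left(-5\right)\right)\right)^{2} \left(-185\right) \left(-207\right) = \left(-3 - \frac{7}{3}\right)^{2} \left(-185\right) \left(-207\right) = \left(- \frac{16}{3}\right)^{2} \left(-185\right) \left(-207\right) = \frac{256}{9} \left(-185\right) \left(-207\right) = \left(- \frac{47360}{9}\right) \left(-207\right) = 1089280$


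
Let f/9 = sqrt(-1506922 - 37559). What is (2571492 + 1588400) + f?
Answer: 4159892 + 27*I*sqrt(171609) ≈ 4.1599e+6 + 11185.0*I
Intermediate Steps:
f = 27*I*sqrt(171609) (f = 9*sqrt(-1506922 - 37559) = 9*sqrt(-1544481) = 9*(3*I*sqrt(171609)) = 27*I*sqrt(171609) ≈ 11185.0*I)
(2571492 + 1588400) + f = (2571492 + 1588400) + 27*I*sqrt(171609) = 4159892 + 27*I*sqrt(171609)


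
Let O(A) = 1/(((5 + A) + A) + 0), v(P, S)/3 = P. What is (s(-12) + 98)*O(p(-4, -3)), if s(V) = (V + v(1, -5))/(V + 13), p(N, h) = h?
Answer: -89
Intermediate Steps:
v(P, S) = 3*P
s(V) = (3 + V)/(13 + V) (s(V) = (V + 3*1)/(V + 13) = (V + 3)/(13 + V) = (3 + V)/(13 + V))
O(A) = 1/(5 + 2*A) (O(A) = 1/((5 + 2*A) + 0) = 1/(5 + 2*A))
(s(-12) + 98)*O(p(-4, -3)) = ((3 - 12)/(13 - 12) + 98)/(5 + 2*(-3)) = (-9/1 + 98)/(5 - 6) = (1*(-9) + 98)/(-1) = (-9 + 98)*(-1) = 89*(-1) = -89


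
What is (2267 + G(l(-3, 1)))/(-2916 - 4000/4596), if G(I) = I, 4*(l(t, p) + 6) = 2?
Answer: -5196927/6702968 ≈ -0.77532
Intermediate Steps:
l(t, p) = -11/2 (l(t, p) = -6 + (¼)*2 = -6 + ½ = -11/2)
(2267 + G(l(-3, 1)))/(-2916 - 4000/4596) = (2267 - 11/2)/(-2916 - 4000/4596) = 4523/(2*(-2916 - 4000*1/4596)) = 4523/(2*(-2916 - 1000/1149)) = 4523/(2*(-3351484/1149)) = (4523/2)*(-1149/3351484) = -5196927/6702968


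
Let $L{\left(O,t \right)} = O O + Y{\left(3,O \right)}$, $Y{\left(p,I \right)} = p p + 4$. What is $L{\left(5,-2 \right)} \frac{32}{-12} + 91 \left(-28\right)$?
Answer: $- \frac{7948}{3} \approx -2649.3$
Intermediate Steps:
$Y{\left(p,I \right)} = 4 + p^{2}$ ($Y{\left(p,I \right)} = p^{2} + 4 = 4 + p^{2}$)
$L{\left(O,t \right)} = 13 + O^{2}$ ($L{\left(O,t \right)} = O O + \left(4 + 3^{2}\right) = O^{2} + \left(4 + 9\right) = O^{2} + 13 = 13 + O^{2}$)
$L{\left(5,-2 \right)} \frac{32}{-12} + 91 \left(-28\right) = \left(13 + 5^{2}\right) \frac{32}{-12} + 91 \left(-28\right) = \left(13 + 25\right) 32 \left(- \frac{1}{12}\right) - 2548 = 38 \left(- \frac{8}{3}\right) - 2548 = - \frac{304}{3} - 2548 = - \frac{7948}{3}$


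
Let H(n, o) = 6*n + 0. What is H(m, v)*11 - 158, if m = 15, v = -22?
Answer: 832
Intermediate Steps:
H(n, o) = 6*n
H(m, v)*11 - 158 = (6*15)*11 - 158 = 90*11 - 158 = 990 - 158 = 832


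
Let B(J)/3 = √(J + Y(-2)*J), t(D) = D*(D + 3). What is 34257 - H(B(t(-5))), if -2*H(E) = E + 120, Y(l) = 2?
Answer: 34317 + 3*√30/2 ≈ 34325.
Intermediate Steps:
t(D) = D*(3 + D)
B(J) = 3*√3*√J (B(J) = 3*√(J + 2*J) = 3*√(3*J) = 3*(√3*√J) = 3*√3*√J)
H(E) = -60 - E/2 (H(E) = -(E + 120)/2 = -(120 + E)/2 = -60 - E/2)
34257 - H(B(t(-5))) = 34257 - (-60 - 3*√3*√(-5*(3 - 5))/2) = 34257 - (-60 - 3*√3*√(-5*(-2))/2) = 34257 - (-60 - 3*√3*√10/2) = 34257 - (-60 - 3*√30/2) = 34257 + (60 + 3*√30/2) = 34317 + 3*√30/2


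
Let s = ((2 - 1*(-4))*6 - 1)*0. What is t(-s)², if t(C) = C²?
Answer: 0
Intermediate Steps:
s = 0 (s = ((2 + 4)*6 - 1)*0 = (6*6 - 1)*0 = (36 - 1)*0 = 35*0 = 0)
t(-s)² = ((-1*0)²)² = (0²)² = 0² = 0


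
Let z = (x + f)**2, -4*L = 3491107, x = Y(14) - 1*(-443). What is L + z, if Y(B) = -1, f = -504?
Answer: -3475731/4 ≈ -8.6893e+5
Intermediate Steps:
x = 442 (x = -1 - 1*(-443) = -1 + 443 = 442)
L = -3491107/4 (L = -1/4*3491107 = -3491107/4 ≈ -8.7278e+5)
z = 3844 (z = (442 - 504)**2 = (-62)**2 = 3844)
L + z = -3491107/4 + 3844 = -3475731/4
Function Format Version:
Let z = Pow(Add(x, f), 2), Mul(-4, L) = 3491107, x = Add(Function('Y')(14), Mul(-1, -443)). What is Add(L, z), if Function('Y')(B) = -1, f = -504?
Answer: Rational(-3475731, 4) ≈ -8.6893e+5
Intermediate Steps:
x = 442 (x = Add(-1, Mul(-1, -443)) = Add(-1, 443) = 442)
L = Rational(-3491107, 4) (L = Mul(Rational(-1, 4), 3491107) = Rational(-3491107, 4) ≈ -8.7278e+5)
z = 3844 (z = Pow(Add(442, -504), 2) = Pow(-62, 2) = 3844)
Add(L, z) = Add(Rational(-3491107, 4), 3844) = Rational(-3475731, 4)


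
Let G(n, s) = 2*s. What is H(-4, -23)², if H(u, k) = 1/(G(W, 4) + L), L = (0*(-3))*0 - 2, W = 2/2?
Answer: 1/36 ≈ 0.027778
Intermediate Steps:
W = 1 (W = 2*(½) = 1)
L = -2 (L = 0*0 - 2 = 0 - 2 = -2)
H(u, k) = ⅙ (H(u, k) = 1/(2*4 - 2) = 1/(8 - 2) = 1/6 = ⅙)
H(-4, -23)² = (⅙)² = 1/36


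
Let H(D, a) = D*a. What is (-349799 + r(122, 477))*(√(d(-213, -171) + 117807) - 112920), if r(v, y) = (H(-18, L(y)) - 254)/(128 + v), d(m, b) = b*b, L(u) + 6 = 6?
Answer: 987485445168/25 - 87450004*√36762/125 ≈ 3.9365e+10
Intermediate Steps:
L(u) = 0 (L(u) = -6 + 6 = 0)
d(m, b) = b²
r(v, y) = -254/(128 + v) (r(v, y) = (-18*0 - 254)/(128 + v) = (0 - 254)/(128 + v) = -254/(128 + v))
(-349799 + r(122, 477))*(√(d(-213, -171) + 117807) - 112920) = (-349799 - 254/(128 + 122))*(√((-171)² + 117807) - 112920) = (-349799 - 254/250)*(√(29241 + 117807) - 112920) = (-349799 - 254*1/250)*(√147048 - 112920) = (-349799 - 127/125)*(2*√36762 - 112920) = -43725002*(-112920 + 2*√36762)/125 = 987485445168/25 - 87450004*√36762/125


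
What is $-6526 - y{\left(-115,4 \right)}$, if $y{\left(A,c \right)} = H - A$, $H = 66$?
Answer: $-6707$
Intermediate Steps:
$y{\left(A,c \right)} = 66 - A$
$-6526 - y{\left(-115,4 \right)} = -6526 - \left(66 - -115\right) = -6526 - \left(66 + 115\right) = -6526 - 181 = -6707$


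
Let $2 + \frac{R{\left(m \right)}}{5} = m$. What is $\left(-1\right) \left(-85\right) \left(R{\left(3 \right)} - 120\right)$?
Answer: $-9775$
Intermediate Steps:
$R{\left(m \right)} = -10 + 5 m$
$\left(-1\right) \left(-85\right) \left(R{\left(3 \right)} - 120\right) = \left(-1\right) \left(-85\right) \left(\left(-10 + 5 \cdot 3\right) - 120\right) = 85 \left(\left(-10 + 15\right) - 120\right) = 85 \left(5 - 120\right) = 85 \left(-115\right) = -9775$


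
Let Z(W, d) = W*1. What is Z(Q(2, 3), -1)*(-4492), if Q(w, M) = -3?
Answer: 13476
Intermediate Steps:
Z(W, d) = W
Z(Q(2, 3), -1)*(-4492) = -3*(-4492) = 13476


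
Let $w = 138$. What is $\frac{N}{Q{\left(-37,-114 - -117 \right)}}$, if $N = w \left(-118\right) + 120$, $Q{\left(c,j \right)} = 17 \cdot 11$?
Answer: $- \frac{16164}{187} \approx -86.438$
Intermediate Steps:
$Q{\left(c,j \right)} = 187$
$N = -16164$ ($N = 138 \left(-118\right) + 120 = -16284 + 120 = -16164$)
$\frac{N}{Q{\left(-37,-114 - -117 \right)}} = - \frac{16164}{187}$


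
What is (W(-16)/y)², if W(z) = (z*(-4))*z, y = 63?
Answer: 1048576/3969 ≈ 264.19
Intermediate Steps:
W(z) = -4*z² (W(z) = (-4*z)*z = -4*z²)
(W(-16)/y)² = (-4*(-16)²/63)² = (-4*256*(1/63))² = (-1024*1/63)² = (-1024/63)² = 1048576/3969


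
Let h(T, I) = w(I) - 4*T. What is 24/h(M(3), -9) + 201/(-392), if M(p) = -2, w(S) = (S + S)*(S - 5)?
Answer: -10713/25480 ≈ -0.42045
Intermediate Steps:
w(S) = 2*S*(-5 + S) (w(S) = (2*S)*(-5 + S) = 2*S*(-5 + S))
h(T, I) = -4*T + 2*I*(-5 + I) (h(T, I) = 2*I*(-5 + I) - 4*T = -4*T + 2*I*(-5 + I))
24/h(M(3), -9) + 201/(-392) = 24/(-4*(-2) + 2*(-9)*(-5 - 9)) + 201/(-392) = 24/(8 + 2*(-9)*(-14)) + 201*(-1/392) = 24/(8 + 252) - 201/392 = 24/260 - 201/392 = 24*(1/260) - 201/392 = 6/65 - 201/392 = -10713/25480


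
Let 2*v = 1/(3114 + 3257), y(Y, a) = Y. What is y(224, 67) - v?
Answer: 2854207/12742 ≈ 224.00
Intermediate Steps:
v = 1/12742 (v = 1/(2*(3114 + 3257)) = (1/2)/6371 = (1/2)*(1/6371) = 1/12742 ≈ 7.8481e-5)
y(224, 67) - v = 224 - 1*1/12742 = 224 - 1/12742 = 2854207/12742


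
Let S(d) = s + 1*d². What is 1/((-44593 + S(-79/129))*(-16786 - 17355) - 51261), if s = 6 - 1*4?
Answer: 16641/25332881620889 ≈ 6.5689e-10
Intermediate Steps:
s = 2 (s = 6 - 4 = 2)
S(d) = 2 + d² (S(d) = 2 + 1*d² = 2 + d²)
1/((-44593 + S(-79/129))*(-16786 - 17355) - 51261) = 1/((-44593 + (2 + (-79/129)²))*(-16786 - 17355) - 51261) = 1/((-44593 + (2 + (-79*1/129)²))*(-34141) - 51261) = 1/((-44593 + (2 + (-79/129)²))*(-34141) - 51261) = 1/((-44593 + (2 + 6241/16641))*(-34141) - 51261) = 1/((-44593 + 39523/16641)*(-34141) - 51261) = 1/(-742032590/16641*(-34141) - 51261) = 1/(25333734655190/16641 - 51261) = 1/(25332881620889/16641) = 16641/25332881620889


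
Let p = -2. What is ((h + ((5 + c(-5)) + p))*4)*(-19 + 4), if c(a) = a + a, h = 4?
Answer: 180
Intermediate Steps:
c(a) = 2*a
((h + ((5 + c(-5)) + p))*4)*(-19 + 4) = ((4 + ((5 + 2*(-5)) - 2))*4)*(-19 + 4) = ((4 + ((5 - 10) - 2))*4)*(-15) = ((4 + (-5 - 2))*4)*(-15) = ((4 - 7)*4)*(-15) = -3*4*(-15) = -12*(-15) = 180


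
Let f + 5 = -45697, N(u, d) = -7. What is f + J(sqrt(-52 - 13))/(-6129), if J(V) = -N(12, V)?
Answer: -280107565/6129 ≈ -45702.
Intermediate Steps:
f = -45702 (f = -5 - 45697 = -45702)
J(V) = 7 (J(V) = -1*(-7) = 7)
f + J(sqrt(-52 - 13))/(-6129) = -45702 + 7/(-6129) = -45702 + 7*(-1/6129) = -45702 - 7/6129 = -280107565/6129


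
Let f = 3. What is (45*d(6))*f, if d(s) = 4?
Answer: 540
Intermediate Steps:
(45*d(6))*f = (45*4)*3 = 180*3 = 540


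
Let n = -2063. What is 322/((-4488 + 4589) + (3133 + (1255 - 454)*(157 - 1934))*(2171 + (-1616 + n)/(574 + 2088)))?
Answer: -428582/4101325809375 ≈ -1.0450e-7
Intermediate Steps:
322/((-4488 + 4589) + (3133 + (1255 - 454)*(157 - 1934))*(2171 + (-1616 + n)/(574 + 2088))) = 322/((-4488 + 4589) + (3133 + (1255 - 454)*(157 - 1934))*(2171 + (-1616 - 2063)/(574 + 2088))) = 322/(101 + (3133 + 801*(-1777))*(2171 - 3679/2662)) = 322/(101 + (3133 - 1423377)*(2171 - 3679*1/2662)) = 322/(101 - 1420244*(2171 - 3679/2662)) = 322/(101 - 1420244*5775523/2662) = 322/(101 - 4101325943806/1331) = 322/(-4101325809375/1331) = -1331/4101325809375*322 = -428582/4101325809375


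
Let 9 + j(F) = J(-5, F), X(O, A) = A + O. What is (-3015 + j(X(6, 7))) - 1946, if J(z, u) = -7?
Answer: -4977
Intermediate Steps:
j(F) = -16 (j(F) = -9 - 7 = -16)
(-3015 + j(X(6, 7))) - 1946 = (-3015 - 16) - 1946 = -3031 - 1946 = -4977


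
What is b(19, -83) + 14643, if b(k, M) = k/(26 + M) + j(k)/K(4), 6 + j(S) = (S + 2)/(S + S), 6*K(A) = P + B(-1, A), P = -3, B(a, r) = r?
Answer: 832769/57 ≈ 14610.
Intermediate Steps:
K(A) = -½ + A/6 (K(A) = (-3 + A)/6 = -½ + A/6)
j(S) = -6 + (2 + S)/(2*S) (j(S) = -6 + (S + 2)/(S + S) = -6 + (2 + S)/((2*S)) = -6 + (2 + S)*(1/(2*S)) = -6 + (2 + S)/(2*S))
b(k, M) = -33 + 6/k + k/(26 + M) (b(k, M) = k/(26 + M) + (-11/2 + 1/k)/(-½ + (⅙)*4) = k/(26 + M) + (-11/2 + 1/k)/(-½ + ⅔) = k/(26 + M) + (-11/2 + 1/k)/(⅙) = k/(26 + M) + (-11/2 + 1/k)*6 = k/(26 + M) + (-33 + 6/k) = -33 + 6/k + k/(26 + M))
b(19, -83) + 14643 = (156 + 19² - 858*19 - 3*(-83)*(-2 + 11*19))/(19*(26 - 83)) + 14643 = (1/19)*(156 + 361 - 16302 - 3*(-83)*(-2 + 209))/(-57) + 14643 = (1/19)*(-1/57)*(156 + 361 - 16302 - 3*(-83)*207) + 14643 = (1/19)*(-1/57)*(156 + 361 - 16302 + 51543) + 14643 = (1/19)*(-1/57)*35758 + 14643 = -1882/57 + 14643 = 832769/57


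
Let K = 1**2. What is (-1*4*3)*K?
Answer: -12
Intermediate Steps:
K = 1
(-1*4*3)*K = (-1*4*3)*1 = -4*3*1 = -12*1 = -12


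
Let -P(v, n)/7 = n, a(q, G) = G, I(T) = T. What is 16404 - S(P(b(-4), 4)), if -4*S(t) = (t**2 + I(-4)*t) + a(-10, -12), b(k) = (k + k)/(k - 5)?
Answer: 16625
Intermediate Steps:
b(k) = 2*k/(-5 + k) (b(k) = (2*k)/(-5 + k) = 2*k/(-5 + k))
P(v, n) = -7*n
S(t) = 3 + t - t**2/4 (S(t) = -((t**2 - 4*t) - 12)/4 = -(-12 + t**2 - 4*t)/4 = 3 + t - t**2/4)
16404 - S(P(b(-4), 4)) = 16404 - (3 - 7*4 - (-7*4)**2/4) = 16404 - (3 - 28 - 1/4*(-28)**2) = 16404 - (3 - 28 - 1/4*784) = 16404 - (3 - 28 - 196) = 16404 - 1*(-221) = 16404 + 221 = 16625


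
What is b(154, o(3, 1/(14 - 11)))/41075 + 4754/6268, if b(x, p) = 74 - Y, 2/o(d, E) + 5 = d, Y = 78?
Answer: 97622739/128729050 ≈ 0.75836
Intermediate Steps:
o(d, E) = 2/(-5 + d)
b(x, p) = -4 (b(x, p) = 74 - 1*78 = 74 - 78 = -4)
b(154, o(3, 1/(14 - 11)))/41075 + 4754/6268 = -4/41075 + 4754/6268 = -4*1/41075 + 4754*(1/6268) = -4/41075 + 2377/3134 = 97622739/128729050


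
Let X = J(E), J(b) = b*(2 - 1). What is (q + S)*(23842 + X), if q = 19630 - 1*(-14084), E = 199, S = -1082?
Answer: 784505912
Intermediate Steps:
J(b) = b (J(b) = b*1 = b)
X = 199
q = 33714 (q = 19630 + 14084 = 33714)
(q + S)*(23842 + X) = (33714 - 1082)*(23842 + 199) = 32632*24041 = 784505912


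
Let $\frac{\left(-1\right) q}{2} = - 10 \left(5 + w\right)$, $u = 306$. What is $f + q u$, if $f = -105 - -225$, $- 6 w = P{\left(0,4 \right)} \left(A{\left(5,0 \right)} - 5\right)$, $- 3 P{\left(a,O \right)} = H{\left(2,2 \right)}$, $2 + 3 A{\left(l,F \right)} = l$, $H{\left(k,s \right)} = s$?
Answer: $28000$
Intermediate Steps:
$A{\left(l,F \right)} = - \frac{2}{3} + \frac{l}{3}$
$P{\left(a,O \right)} = - \frac{2}{3}$ ($P{\left(a,O \right)} = \left(- \frac{1}{3}\right) 2 = - \frac{2}{3}$)
$w = - \frac{4}{9}$ ($w = - \frac{\left(- \frac{2}{3}\right) \left(\left(- \frac{2}{3} + \frac{1}{3} \cdot 5\right) - 5\right)}{6} = - \frac{\left(- \frac{2}{3}\right) \left(\left(- \frac{2}{3} + \frac{5}{3}\right) - 5\right)}{6} = - \frac{\left(- \frac{2}{3}\right) \left(1 - 5\right)}{6} = - \frac{\left(- \frac{2}{3}\right) \left(-4\right)}{6} = \left(- \frac{1}{6}\right) \frac{8}{3} = - \frac{4}{9} \approx -0.44444$)
$f = 120$ ($f = -105 + 225 = 120$)
$q = \frac{820}{9}$ ($q = - 2 \left(- 10 \left(5 - \frac{4}{9}\right)\right) = - 2 \left(\left(-10\right) \frac{41}{9}\right) = \left(-2\right) \left(- \frac{410}{9}\right) = \frac{820}{9} \approx 91.111$)
$f + q u = 120 + \frac{820}{9} \cdot 306 = 120 + 27880 = 28000$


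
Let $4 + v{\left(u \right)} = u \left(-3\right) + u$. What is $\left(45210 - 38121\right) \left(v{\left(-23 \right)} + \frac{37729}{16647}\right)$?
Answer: $\frac{1741301789}{5549} \approx 3.138 \cdot 10^{5}$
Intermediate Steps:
$v{\left(u \right)} = -4 - 2 u$ ($v{\left(u \right)} = -4 + \left(u \left(-3\right) + u\right) = -4 + \left(- 3 u + u\right) = -4 - 2 u$)
$\left(45210 - 38121\right) \left(v{\left(-23 \right)} + \frac{37729}{16647}\right) = \left(45210 - 38121\right) \left(\left(-4 - -46\right) + \frac{37729}{16647}\right) = 7089 \left(\left(-4 + 46\right) + 37729 \cdot \frac{1}{16647}\right) = 7089 \left(42 + \frac{37729}{16647}\right) = 7089 \cdot \frac{736903}{16647} = \frac{1741301789}{5549}$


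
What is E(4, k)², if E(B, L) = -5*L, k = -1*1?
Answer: 25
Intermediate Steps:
k = -1
E(4, k)² = (-5*(-1))² = 5² = 25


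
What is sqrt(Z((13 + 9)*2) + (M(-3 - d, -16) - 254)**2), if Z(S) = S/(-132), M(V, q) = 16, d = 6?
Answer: sqrt(509793)/3 ≈ 238.00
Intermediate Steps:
Z(S) = -S/132 (Z(S) = S*(-1/132) = -S/132)
sqrt(Z((13 + 9)*2) + (M(-3 - d, -16) - 254)**2) = sqrt(-(13 + 9)*2/132 + (16 - 254)**2) = sqrt(-2/6 + (-238)**2) = sqrt(-1/132*44 + 56644) = sqrt(-1/3 + 56644) = sqrt(169931/3) = sqrt(509793)/3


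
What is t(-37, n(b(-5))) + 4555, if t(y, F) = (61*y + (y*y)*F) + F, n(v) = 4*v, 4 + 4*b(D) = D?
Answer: -10032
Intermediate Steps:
b(D) = -1 + D/4
t(y, F) = F + 61*y + F*y² (t(y, F) = (61*y + y²*F) + F = (61*y + F*y²) + F = F + 61*y + F*y²)
t(-37, n(b(-5))) + 4555 = (4*(-1 + (¼)*(-5)) + 61*(-37) + (4*(-1 + (¼)*(-5)))*(-37)²) + 4555 = (4*(-1 - 5/4) - 2257 + (4*(-1 - 5/4))*1369) + 4555 = (4*(-9/4) - 2257 + (4*(-9/4))*1369) + 4555 = (-9 - 2257 - 9*1369) + 4555 = (-9 - 2257 - 12321) + 4555 = -14587 + 4555 = -10032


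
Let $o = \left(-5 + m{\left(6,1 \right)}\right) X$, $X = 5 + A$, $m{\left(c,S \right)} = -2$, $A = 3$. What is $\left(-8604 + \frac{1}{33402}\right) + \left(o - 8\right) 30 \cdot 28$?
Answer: $- \frac{2083082327}{33402} \approx -62364.0$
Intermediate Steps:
$X = 8$ ($X = 5 + 3 = 8$)
$o = -56$ ($o = \left(-5 - 2\right) 8 = \left(-7\right) 8 = -56$)
$\left(-8604 + \frac{1}{33402}\right) + \left(o - 8\right) 30 \cdot 28 = \left(-8604 + \frac{1}{33402}\right) + \left(-56 - 8\right) 30 \cdot 28 = \left(-8604 + \frac{1}{33402}\right) + \left(-64\right) 30 \cdot 28 = - \frac{287390807}{33402} - 53760 = - \frac{2083082327}{33402}$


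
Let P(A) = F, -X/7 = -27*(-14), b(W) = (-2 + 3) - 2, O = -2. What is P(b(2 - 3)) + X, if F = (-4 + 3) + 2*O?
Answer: -2651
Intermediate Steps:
b(W) = -1 (b(W) = 1 - 2 = -1)
X = -2646 (X = -(-189)*(-14) = -7*378 = -2646)
F = -5 (F = (-4 + 3) + 2*(-2) = -1 - 4 = -5)
P(A) = -5
P(b(2 - 3)) + X = -5 - 2646 = -2651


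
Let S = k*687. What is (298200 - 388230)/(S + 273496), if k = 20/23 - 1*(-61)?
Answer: -2070690/7268009 ≈ -0.28490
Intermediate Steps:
k = 1423/23 (k = 20*(1/23) + 61 = 20/23 + 61 = 1423/23 ≈ 61.870)
S = 977601/23 (S = (1423/23)*687 = 977601/23 ≈ 42504.)
(298200 - 388230)/(S + 273496) = (298200 - 388230)/(977601/23 + 273496) = -90030/7268009/23 = -90030*23/7268009 = -2070690/7268009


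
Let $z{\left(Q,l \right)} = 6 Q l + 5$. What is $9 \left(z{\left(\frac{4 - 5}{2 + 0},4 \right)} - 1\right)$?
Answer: $-72$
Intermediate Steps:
$z{\left(Q,l \right)} = 5 + 6 Q l$ ($z{\left(Q,l \right)} = 6 Q l + 5 = 5 + 6 Q l$)
$9 \left(z{\left(\frac{4 - 5}{2 + 0},4 \right)} - 1\right) = 9 \left(\left(5 + 6 \frac{4 - 5}{2 + 0} \cdot 4\right) - 1\right) = 9 \left(\left(5 + 6 \left(- \frac{1}{2}\right) 4\right) - 1\right) = 9 \left(\left(5 - 12\right) - 1\right) = 9 \left(-7 - 1\right) = 9 \left(-8\right) = -72$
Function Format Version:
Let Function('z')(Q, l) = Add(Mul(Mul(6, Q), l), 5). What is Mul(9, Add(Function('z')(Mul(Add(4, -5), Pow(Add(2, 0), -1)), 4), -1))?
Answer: -72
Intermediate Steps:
Function('z')(Q, l) = Add(5, Mul(6, Q, l)) (Function('z')(Q, l) = Add(Mul(6, Q, l), 5) = Add(5, Mul(6, Q, l)))
Mul(9, Add(Function('z')(Mul(Add(4, -5), Pow(Add(2, 0), -1)), 4), -1)) = Mul(9, Add(Add(5, Mul(6, Mul(Add(4, -5), Pow(Add(2, 0), -1)), 4)), -1)) = Mul(9, Add(Add(5, Mul(6, Mul(-1, Pow(2, -1)), 4)), -1)) = Mul(9, Add(Add(5, Mul(6, Mul(-1, Rational(1, 2)), 4)), -1)) = Mul(9, Add(Add(5, Mul(6, Rational(-1, 2), 4)), -1)) = Mul(9, Add(Add(5, -12), -1)) = Mul(9, Add(-7, -1)) = Mul(9, -8) = -72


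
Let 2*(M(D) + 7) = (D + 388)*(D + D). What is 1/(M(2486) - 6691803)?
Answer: 1/452954 ≈ 2.2077e-6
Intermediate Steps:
M(D) = -7 + D*(388 + D) (M(D) = -7 + ((D + 388)*(D + D))/2 = -7 + ((388 + D)*(2*D))/2 = -7 + (2*D*(388 + D))/2 = -7 + D*(388 + D))
1/(M(2486) - 6691803) = 1/((-7 + 2486² + 388*2486) - 6691803) = 1/((-7 + 6180196 + 964568) - 6691803) = 1/(7144757 - 6691803) = 1/452954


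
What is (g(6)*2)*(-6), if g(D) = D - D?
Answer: 0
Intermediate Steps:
g(D) = 0
(g(6)*2)*(-6) = (0*2)*(-6) = 0*(-6) = 0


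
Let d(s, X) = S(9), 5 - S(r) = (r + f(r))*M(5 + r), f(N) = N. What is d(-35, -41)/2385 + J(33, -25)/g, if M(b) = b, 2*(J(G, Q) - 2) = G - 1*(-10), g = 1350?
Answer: -12329/143100 ≈ -0.086156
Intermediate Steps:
J(G, Q) = 7 + G/2 (J(G, Q) = 2 + (G - 1*(-10))/2 = 2 + (G + 10)/2 = 2 + (10 + G)/2 = 2 + (5 + G/2) = 7 + G/2)
S(r) = 5 - 2*r*(5 + r) (S(r) = 5 - (r + r)*(5 + r) = 5 - 2*r*(5 + r))
d(s, X) = -247 (d(s, X) = 5 - 2*9*(5 + 9) = 5 - 2*9*14 = 5 - 252 = -247)
d(-35, -41)/2385 + J(33, -25)/g = -247/2385 + (7 + (½)*33)/1350 = -247*1/2385 + (7 + 33/2)*(1/1350) = -247/2385 + (47/2)*(1/1350) = -247/2385 + 47/2700 = -12329/143100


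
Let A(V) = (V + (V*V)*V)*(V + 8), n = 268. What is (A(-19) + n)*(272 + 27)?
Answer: 22701874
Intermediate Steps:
A(V) = (8 + V)*(V + V³) (A(V) = (V + V²*V)*(8 + V) = (V + V³)*(8 + V) = (8 + V)*(V + V³))
(A(-19) + n)*(272 + 27) = (-19*(8 - 19 + (-19)³ + 8*(-19)²) + 268)*(272 + 27) = (-19*(8 - 19 - 6859 + 8*361) + 268)*299 = (-19*(8 - 19 - 6859 + 2888) + 268)*299 = (-19*(-3982) + 268)*299 = (75658 + 268)*299 = 75926*299 = 22701874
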